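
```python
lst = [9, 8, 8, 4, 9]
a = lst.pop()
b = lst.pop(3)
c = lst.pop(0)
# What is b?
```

After line 1: lst = [9, 8, 8, 4, 9]
After line 2 (pop() -> a = 9): lst = [9, 8, 8, 4]
After line 3 (pop(3) -> b = 4): lst = [9, 8, 8]
After line 4 (pop(0) -> c = 9): lst = [8, 8]

4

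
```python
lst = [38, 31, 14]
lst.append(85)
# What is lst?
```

[38, 31, 14, 85]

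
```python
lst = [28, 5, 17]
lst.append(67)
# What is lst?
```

[28, 5, 17, 67]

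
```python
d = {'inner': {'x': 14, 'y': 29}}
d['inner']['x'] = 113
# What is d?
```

After line 1: d = {'inner': {'x': 14, 'y': 29}}
After line 2 (inner x overwritten): d = {'inner': {'x': 113, 'y': 29}}

{'inner': {'x': 113, 'y': 29}}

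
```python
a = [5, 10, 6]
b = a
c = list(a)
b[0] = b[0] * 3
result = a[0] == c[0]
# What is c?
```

After line 1: a = [5, 10, 6]
After line 2 (b = a, alias): a = [5, 10, 6], b = [5, 10, 6]
After line 3 (c = list(a) is a copy, new object): c = [5, 10, 6]
After line 4 (b[0] = 5 * 3 = 15; mutates shared a/b): a = b = [15, 10, 6], c = [5, 10, 6]
After line 5 (a[0] = 15, c[0] = 5; result = False)

[5, 10, 6]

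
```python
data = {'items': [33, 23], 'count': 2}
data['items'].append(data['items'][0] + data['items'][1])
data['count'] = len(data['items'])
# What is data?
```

After line 1: data = {'items': [33, 23], 'count': 2}
After line 2 (append 33 + 23 = 56): data = {'items': [33, 23, 56], 'count': 2}
After line 3 (count = len(items) = 3): data = {'items': [33, 23, 56], 'count': 3}

{'items': [33, 23, 56], 'count': 3}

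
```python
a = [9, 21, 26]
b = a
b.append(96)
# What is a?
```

After line 1: a = [9, 21, 26]
After line 2 (b = a is an alias, same object): a = [9, 21, 26], b = [9, 21, 26]
After line 3 (b.append mutates the shared list): a = [9, 21, 26, 96], b = [9, 21, 26, 96]

[9, 21, 26, 96]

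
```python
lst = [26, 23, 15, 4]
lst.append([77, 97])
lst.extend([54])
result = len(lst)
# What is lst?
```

After line 1: lst = [26, 23, 15, 4]
After line 2 (append adds [77, 97] as single element): lst = [26, 23, 15, 4, [77, 97]]
After line 3 (extend unpacks [54], adds 54): lst = [26, 23, 15, 4, [77, 97], 54]
After line 4: result = len(lst) = 6

[26, 23, 15, 4, [77, 97], 54]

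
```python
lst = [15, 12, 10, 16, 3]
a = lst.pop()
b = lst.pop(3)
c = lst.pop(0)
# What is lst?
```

After line 1: lst = [15, 12, 10, 16, 3]
After line 2 (pop() -> a = 3): lst = [15, 12, 10, 16]
After line 3 (pop(3) -> b = 16): lst = [15, 12, 10]
After line 4 (pop(0) -> c = 15): lst = [12, 10]

[12, 10]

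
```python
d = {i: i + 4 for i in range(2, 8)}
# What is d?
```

{2: 6, 3: 7, 4: 8, 5: 9, 6: 10, 7: 11}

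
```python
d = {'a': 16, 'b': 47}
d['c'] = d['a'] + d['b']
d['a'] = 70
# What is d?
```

After line 1: d = {'a': 16, 'b': 47}
After line 2 (d['c'] = 16 + 47): d = {'a': 16, 'b': 47, 'c': 63}
After line 3: d = {'a': 70, 'b': 47, 'c': 63}

{'a': 70, 'b': 47, 'c': 63}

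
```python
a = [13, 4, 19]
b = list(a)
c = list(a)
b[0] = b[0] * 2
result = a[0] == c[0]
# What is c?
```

After line 1: a = [13, 4, 19]
After line 2 (b = list(a), copy): a = [13, 4, 19], b = [13, 4, 19]
After line 3 (c = list(a) is a copy, new object): c = [13, 4, 19]
After line 4 (b[0] = 13 * 2 = 26; only b mutates (copy)): a = [13, 4, 19], b = [26, 4, 19], c = [13, 4, 19]
After line 5 (a[0] = 13, c[0] = 13; result = True)

[13, 4, 19]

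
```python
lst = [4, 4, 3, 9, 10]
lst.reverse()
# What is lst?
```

[10, 9, 3, 4, 4]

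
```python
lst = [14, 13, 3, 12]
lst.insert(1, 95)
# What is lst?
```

[14, 95, 13, 3, 12]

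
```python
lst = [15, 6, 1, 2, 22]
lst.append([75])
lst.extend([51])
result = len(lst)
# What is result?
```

After line 1: lst = [15, 6, 1, 2, 22]
After line 2 (append adds [75] as single element): lst = [15, 6, 1, 2, 22, [75]]
After line 3 (extend unpacks [51], adds 51): lst = [15, 6, 1, 2, 22, [75], 51]
After line 4: result = len(lst) = 7

7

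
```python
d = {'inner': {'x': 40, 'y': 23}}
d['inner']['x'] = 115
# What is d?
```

After line 1: d = {'inner': {'x': 40, 'y': 23}}
After line 2 (inner x overwritten): d = {'inner': {'x': 115, 'y': 23}}

{'inner': {'x': 115, 'y': 23}}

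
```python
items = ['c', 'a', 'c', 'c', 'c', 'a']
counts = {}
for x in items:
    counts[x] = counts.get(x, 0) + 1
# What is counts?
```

Initial: counts = {}, items = ['c', 'a', 'c', 'c', 'c', 'a']
See 'c': counts = {'c': 1}
See 'a': counts = {'c': 1, 'a': 1}
See 'c': counts = {'c': 2, 'a': 1}
See 'c': counts = {'c': 3, 'a': 1}
See 'c': counts = {'c': 4, 'a': 1}
See 'a': counts = {'c': 4, 'a': 2}

{'c': 4, 'a': 2}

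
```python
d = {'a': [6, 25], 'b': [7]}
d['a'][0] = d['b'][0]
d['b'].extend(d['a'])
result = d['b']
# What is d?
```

After line 1: d = {'a': [6, 25], 'b': [7]}
After line 2 (a[0] = b[0] = 7): d = {'a': [7, 25], 'b': [7]}
After line 3 (b.extend(a) appends [7, 25]): d = {'a': [7, 25], 'b': [7, 7, 25]}
After line 4: result = d['b'] = [7, 7, 25]

{'a': [7, 25], 'b': [7, 7, 25]}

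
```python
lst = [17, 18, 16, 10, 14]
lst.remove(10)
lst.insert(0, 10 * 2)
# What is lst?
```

After line 1: lst = [17, 18, 16, 10, 14]
After line 2 (remove first 10): lst = [17, 18, 16, 14]
After line 3 (insert 20 at index 0): lst = [20, 17, 18, 16, 14]

[20, 17, 18, 16, 14]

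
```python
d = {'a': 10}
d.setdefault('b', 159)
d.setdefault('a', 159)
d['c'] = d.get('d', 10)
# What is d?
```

After line 1: d = {'a': 10}
After line 2 (setdefault adds 'b'=159): d = {'a': 10, 'b': 159}
After line 3 (setdefault 'a' no-op, already exists): d = {'a': 10, 'b': 159}
After line 4 (get('d', 10) returns default since 'd' not in d): d = {'a': 10, 'b': 159, 'c': 10}

{'a': 10, 'b': 159, 'c': 10}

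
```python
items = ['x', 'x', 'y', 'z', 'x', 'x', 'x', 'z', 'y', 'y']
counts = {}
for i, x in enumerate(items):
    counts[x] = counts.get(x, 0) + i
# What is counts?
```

Initial: counts = {}, items = ['x', 'x', 'y', 'z', 'x', 'x', 'x', 'z', 'y', 'y']
i=0, x='x': counts = {'x': 0}
i=1, x='x': counts = {'x': 1}
i=2, x='y': counts = {'x': 1, 'y': 2}
i=3, x='z': counts = {'x': 1, 'y': 2, 'z': 3}
i=4, x='x': counts = {'x': 5, 'y': 2, 'z': 3}
i=5, x='x': counts = {'x': 10, 'y': 2, 'z': 3}
i=6, x='x': counts = {'x': 16, 'y': 2, 'z': 3}
i=7, x='z': counts = {'x': 16, 'y': 2, 'z': 10}
i=8, x='y': counts = {'x': 16, 'y': 10, 'z': 10}
i=9, x='y': counts = {'x': 16, 'y': 19, 'z': 10}

{'x': 16, 'y': 19, 'z': 10}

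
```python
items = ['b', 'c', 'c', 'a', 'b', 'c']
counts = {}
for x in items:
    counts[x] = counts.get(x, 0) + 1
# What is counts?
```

Initial: counts = {}, items = ['b', 'c', 'c', 'a', 'b', 'c']
See 'b': counts = {'b': 1}
See 'c': counts = {'b': 1, 'c': 1}
See 'c': counts = {'b': 1, 'c': 2}
See 'a': counts = {'b': 1, 'c': 2, 'a': 1}
See 'b': counts = {'b': 2, 'c': 2, 'a': 1}
See 'c': counts = {'b': 2, 'c': 3, 'a': 1}

{'b': 2, 'c': 3, 'a': 1}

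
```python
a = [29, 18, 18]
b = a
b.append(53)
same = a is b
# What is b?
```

After line 1: a = [29, 18, 18]
After line 2 (b = a is an alias, same object): a = [29, 18, 18], b = [29, 18, 18]
After line 3 (b.append mutates the shared list): a = [29, 18, 18, 53], b = [29, 18, 18, 53]
After line 4 (same = a is b; same object -> True): same = True

[29, 18, 18, 53]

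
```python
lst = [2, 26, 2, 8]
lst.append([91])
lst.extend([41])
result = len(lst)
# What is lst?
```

After line 1: lst = [2, 26, 2, 8]
After line 2 (append adds [91] as single element): lst = [2, 26, 2, 8, [91]]
After line 3 (extend unpacks [41], adds 41): lst = [2, 26, 2, 8, [91], 41]
After line 4: result = len(lst) = 6

[2, 26, 2, 8, [91], 41]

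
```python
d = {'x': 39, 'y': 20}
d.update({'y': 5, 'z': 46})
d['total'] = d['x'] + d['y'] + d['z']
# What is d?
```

After line 1: d = {'x': 39, 'y': 20}
After line 2 (y overwritten, z added): d = {'x': 39, 'y': 5, 'z': 46}
After line 3 (total = 39 + 5 + 46 = 90): d = {'x': 39, 'y': 5, 'z': 46, 'total': 90}

{'x': 39, 'y': 5, 'z': 46, 'total': 90}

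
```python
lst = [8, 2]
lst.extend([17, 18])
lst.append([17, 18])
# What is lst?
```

After line 1: lst = [8, 2]
After line 2 (extend unpacks [17, 18]): lst = [8, 2, 17, 18]
After line 3 (append adds [17, 18] as single element): lst = [8, 2, 17, 18, [17, 18]]

[8, 2, 17, 18, [17, 18]]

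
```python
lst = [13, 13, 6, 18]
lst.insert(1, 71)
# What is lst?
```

[13, 71, 13, 6, 18]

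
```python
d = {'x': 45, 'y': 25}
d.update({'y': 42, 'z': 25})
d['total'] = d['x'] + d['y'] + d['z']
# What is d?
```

After line 1: d = {'x': 45, 'y': 25}
After line 2 (y overwritten, z added): d = {'x': 45, 'y': 42, 'z': 25}
After line 3 (total = 45 + 42 + 25 = 112): d = {'x': 45, 'y': 42, 'z': 25, 'total': 112}

{'x': 45, 'y': 42, 'z': 25, 'total': 112}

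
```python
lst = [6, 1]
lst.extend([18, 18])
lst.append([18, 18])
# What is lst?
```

After line 1: lst = [6, 1]
After line 2 (extend unpacks [18, 18]): lst = [6, 1, 18, 18]
After line 3 (append adds [18, 18] as single element): lst = [6, 1, 18, 18, [18, 18]]

[6, 1, 18, 18, [18, 18]]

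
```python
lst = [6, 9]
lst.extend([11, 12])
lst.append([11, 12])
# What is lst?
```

After line 1: lst = [6, 9]
After line 2 (extend unpacks [11, 12]): lst = [6, 9, 11, 12]
After line 3 (append adds [11, 12] as single element): lst = [6, 9, 11, 12, [11, 12]]

[6, 9, 11, 12, [11, 12]]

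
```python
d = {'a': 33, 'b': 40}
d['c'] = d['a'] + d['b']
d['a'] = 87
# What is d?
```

After line 1: d = {'a': 33, 'b': 40}
After line 2 (d['c'] = 33 + 40): d = {'a': 33, 'b': 40, 'c': 73}
After line 3: d = {'a': 87, 'b': 40, 'c': 73}

{'a': 87, 'b': 40, 'c': 73}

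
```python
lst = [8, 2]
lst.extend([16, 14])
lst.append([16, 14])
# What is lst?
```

After line 1: lst = [8, 2]
After line 2 (extend unpacks [16, 14]): lst = [8, 2, 16, 14]
After line 3 (append adds [16, 14] as single element): lst = [8, 2, 16, 14, [16, 14]]

[8, 2, 16, 14, [16, 14]]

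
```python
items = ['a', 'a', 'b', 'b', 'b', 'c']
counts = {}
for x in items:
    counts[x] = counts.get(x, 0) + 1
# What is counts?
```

Initial: counts = {}, items = ['a', 'a', 'b', 'b', 'b', 'c']
See 'a': counts = {'a': 1}
See 'a': counts = {'a': 2}
See 'b': counts = {'a': 2, 'b': 1}
See 'b': counts = {'a': 2, 'b': 2}
See 'b': counts = {'a': 2, 'b': 3}
See 'c': counts = {'a': 2, 'b': 3, 'c': 1}

{'a': 2, 'b': 3, 'c': 1}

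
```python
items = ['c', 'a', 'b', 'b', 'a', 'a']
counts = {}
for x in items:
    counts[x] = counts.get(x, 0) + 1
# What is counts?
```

Initial: counts = {}, items = ['c', 'a', 'b', 'b', 'a', 'a']
See 'c': counts = {'c': 1}
See 'a': counts = {'c': 1, 'a': 1}
See 'b': counts = {'c': 1, 'a': 1, 'b': 1}
See 'b': counts = {'c': 1, 'a': 1, 'b': 2}
See 'a': counts = {'c': 1, 'a': 2, 'b': 2}
See 'a': counts = {'c': 1, 'a': 3, 'b': 2}

{'c': 1, 'a': 3, 'b': 2}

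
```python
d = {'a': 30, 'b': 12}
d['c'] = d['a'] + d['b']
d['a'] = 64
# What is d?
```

After line 1: d = {'a': 30, 'b': 12}
After line 2 (d['c'] = 30 + 12): d = {'a': 30, 'b': 12, 'c': 42}
After line 3: d = {'a': 64, 'b': 12, 'c': 42}

{'a': 64, 'b': 12, 'c': 42}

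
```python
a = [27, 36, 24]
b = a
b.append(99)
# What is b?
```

After line 1: a = [27, 36, 24]
After line 2 (b = a is an alias, same object): a = [27, 36, 24], b = [27, 36, 24]
After line 3 (b.append mutates the shared list): a = [27, 36, 24, 99], b = [27, 36, 24, 99]

[27, 36, 24, 99]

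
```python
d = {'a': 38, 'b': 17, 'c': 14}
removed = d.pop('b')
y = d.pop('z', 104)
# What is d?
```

After line 1: d = {'a': 38, 'b': 17, 'c': 14}
After line 2 (pop 'b' returns 17): d = {'a': 38, 'c': 14}, removed = 17
After line 3 (pop 'z' missing, returns default 104): d = {'a': 38, 'c': 14}, y = 104

{'a': 38, 'c': 14}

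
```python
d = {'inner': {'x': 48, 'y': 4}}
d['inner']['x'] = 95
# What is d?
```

After line 1: d = {'inner': {'x': 48, 'y': 4}}
After line 2 (inner x overwritten): d = {'inner': {'x': 95, 'y': 4}}

{'inner': {'x': 95, 'y': 4}}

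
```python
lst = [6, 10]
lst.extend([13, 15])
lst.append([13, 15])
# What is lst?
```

After line 1: lst = [6, 10]
After line 2 (extend unpacks [13, 15]): lst = [6, 10, 13, 15]
After line 3 (append adds [13, 15] as single element): lst = [6, 10, 13, 15, [13, 15]]

[6, 10, 13, 15, [13, 15]]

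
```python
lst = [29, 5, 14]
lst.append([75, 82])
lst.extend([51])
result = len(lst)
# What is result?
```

After line 1: lst = [29, 5, 14]
After line 2 (append adds [75, 82] as single element): lst = [29, 5, 14, [75, 82]]
After line 3 (extend unpacks [51], adds 51): lst = [29, 5, 14, [75, 82], 51]
After line 4: result = len(lst) = 5

5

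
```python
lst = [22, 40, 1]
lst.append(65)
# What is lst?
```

[22, 40, 1, 65]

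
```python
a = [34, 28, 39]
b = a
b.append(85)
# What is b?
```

After line 1: a = [34, 28, 39]
After line 2 (b = a is an alias, same object): a = [34, 28, 39], b = [34, 28, 39]
After line 3 (b.append mutates the shared list): a = [34, 28, 39, 85], b = [34, 28, 39, 85]

[34, 28, 39, 85]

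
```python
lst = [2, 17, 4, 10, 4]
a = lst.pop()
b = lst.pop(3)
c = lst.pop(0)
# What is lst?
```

After line 1: lst = [2, 17, 4, 10, 4]
After line 2 (pop() -> a = 4): lst = [2, 17, 4, 10]
After line 3 (pop(3) -> b = 10): lst = [2, 17, 4]
After line 4 (pop(0) -> c = 2): lst = [17, 4]

[17, 4]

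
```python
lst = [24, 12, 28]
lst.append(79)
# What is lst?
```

[24, 12, 28, 79]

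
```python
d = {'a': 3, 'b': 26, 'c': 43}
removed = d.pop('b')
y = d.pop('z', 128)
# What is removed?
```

After line 1: d = {'a': 3, 'b': 26, 'c': 43}
After line 2 (pop 'b' returns 26): d = {'a': 3, 'c': 43}, removed = 26
After line 3 (pop 'z' missing, returns default 128): d = {'a': 3, 'c': 43}, y = 128

26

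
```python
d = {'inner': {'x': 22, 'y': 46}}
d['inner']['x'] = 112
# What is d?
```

After line 1: d = {'inner': {'x': 22, 'y': 46}}
After line 2 (inner x overwritten): d = {'inner': {'x': 112, 'y': 46}}

{'inner': {'x': 112, 'y': 46}}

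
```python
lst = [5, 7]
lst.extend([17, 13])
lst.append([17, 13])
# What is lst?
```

After line 1: lst = [5, 7]
After line 2 (extend unpacks [17, 13]): lst = [5, 7, 17, 13]
After line 3 (append adds [17, 13] as single element): lst = [5, 7, 17, 13, [17, 13]]

[5, 7, 17, 13, [17, 13]]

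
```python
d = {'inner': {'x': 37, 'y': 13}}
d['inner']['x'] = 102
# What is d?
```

After line 1: d = {'inner': {'x': 37, 'y': 13}}
After line 2 (inner x overwritten): d = {'inner': {'x': 102, 'y': 13}}

{'inner': {'x': 102, 'y': 13}}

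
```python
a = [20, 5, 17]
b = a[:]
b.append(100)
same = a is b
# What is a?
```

After line 1: a = [20, 5, 17]
After line 2 (b = a[:] is a shallow copy, new object): a = [20, 5, 17], b = [20, 5, 17]
After line 3 (append only mutates b): a = [20, 5, 17], b = [20, 5, 17, 100]
After line 4 (same = a is b; different objects -> False): same = False

[20, 5, 17]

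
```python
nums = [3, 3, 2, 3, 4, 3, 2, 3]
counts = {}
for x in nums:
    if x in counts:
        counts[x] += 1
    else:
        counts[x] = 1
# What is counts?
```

Initial: counts = {}, nums = [3, 3, 2, 3, 4, 3, 2, 3]
See 3: counts = {3: 1}
See 3: counts = {3: 2}
See 2: counts = {3: 2, 2: 1}
See 3: counts = {3: 3, 2: 1}
See 4: counts = {3: 3, 2: 1, 4: 1}
See 3: counts = {3: 4, 2: 1, 4: 1}
See 2: counts = {3: 4, 2: 2, 4: 1}
See 3: counts = {3: 5, 2: 2, 4: 1}

{3: 5, 2: 2, 4: 1}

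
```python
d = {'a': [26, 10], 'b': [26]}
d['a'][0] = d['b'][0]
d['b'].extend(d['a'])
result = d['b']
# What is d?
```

After line 1: d = {'a': [26, 10], 'b': [26]}
After line 2 (a[0] = b[0] = 26): d = {'a': [26, 10], 'b': [26]}
After line 3 (b.extend(a) appends [26, 10]): d = {'a': [26, 10], 'b': [26, 26, 10]}
After line 4: result = d['b'] = [26, 26, 10]

{'a': [26, 10], 'b': [26, 26, 10]}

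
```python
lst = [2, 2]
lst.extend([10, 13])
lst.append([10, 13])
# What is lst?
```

After line 1: lst = [2, 2]
After line 2 (extend unpacks [10, 13]): lst = [2, 2, 10, 13]
After line 3 (append adds [10, 13] as single element): lst = [2, 2, 10, 13, [10, 13]]

[2, 2, 10, 13, [10, 13]]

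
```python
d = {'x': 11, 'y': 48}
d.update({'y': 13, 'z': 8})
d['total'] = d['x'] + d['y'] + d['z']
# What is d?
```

After line 1: d = {'x': 11, 'y': 48}
After line 2 (y overwritten, z added): d = {'x': 11, 'y': 13, 'z': 8}
After line 3 (total = 11 + 13 + 8 = 32): d = {'x': 11, 'y': 13, 'z': 8, 'total': 32}

{'x': 11, 'y': 13, 'z': 8, 'total': 32}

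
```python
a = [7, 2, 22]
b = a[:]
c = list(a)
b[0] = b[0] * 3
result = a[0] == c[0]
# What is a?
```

After line 1: a = [7, 2, 22]
After line 2 (b = a[:], copy): a = [7, 2, 22], b = [7, 2, 22]
After line 3 (c = list(a) is a copy, new object): c = [7, 2, 22]
After line 4 (b[0] = 7 * 3 = 21; only b mutates (copy)): a = [7, 2, 22], b = [21, 2, 22], c = [7, 2, 22]
After line 5 (a[0] = 7, c[0] = 7; result = True)

[7, 2, 22]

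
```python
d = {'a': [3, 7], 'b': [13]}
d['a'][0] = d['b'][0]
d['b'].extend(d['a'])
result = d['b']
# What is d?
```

After line 1: d = {'a': [3, 7], 'b': [13]}
After line 2 (a[0] = b[0] = 13): d = {'a': [13, 7], 'b': [13]}
After line 3 (b.extend(a) appends [13, 7]): d = {'a': [13, 7], 'b': [13, 13, 7]}
After line 4: result = d['b'] = [13, 13, 7]

{'a': [13, 7], 'b': [13, 13, 7]}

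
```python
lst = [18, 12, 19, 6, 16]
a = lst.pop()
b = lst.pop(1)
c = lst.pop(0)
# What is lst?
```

After line 1: lst = [18, 12, 19, 6, 16]
After line 2 (pop() -> a = 16): lst = [18, 12, 19, 6]
After line 3 (pop(1) -> b = 12): lst = [18, 19, 6]
After line 4 (pop(0) -> c = 18): lst = [19, 6]

[19, 6]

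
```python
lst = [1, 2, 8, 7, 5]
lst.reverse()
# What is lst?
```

[5, 7, 8, 2, 1]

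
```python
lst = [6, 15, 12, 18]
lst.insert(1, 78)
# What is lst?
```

[6, 78, 15, 12, 18]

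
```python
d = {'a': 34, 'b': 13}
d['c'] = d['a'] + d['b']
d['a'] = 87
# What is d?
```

After line 1: d = {'a': 34, 'b': 13}
After line 2 (d['c'] = 34 + 13): d = {'a': 34, 'b': 13, 'c': 47}
After line 3: d = {'a': 87, 'b': 13, 'c': 47}

{'a': 87, 'b': 13, 'c': 47}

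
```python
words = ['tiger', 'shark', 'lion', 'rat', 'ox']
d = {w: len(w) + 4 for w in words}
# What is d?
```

{'tiger': 9, 'shark': 9, 'lion': 8, 'rat': 7, 'ox': 6}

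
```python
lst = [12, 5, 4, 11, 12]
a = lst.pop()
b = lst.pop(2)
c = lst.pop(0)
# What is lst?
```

After line 1: lst = [12, 5, 4, 11, 12]
After line 2 (pop() -> a = 12): lst = [12, 5, 4, 11]
After line 3 (pop(2) -> b = 4): lst = [12, 5, 11]
After line 4 (pop(0) -> c = 12): lst = [5, 11]

[5, 11]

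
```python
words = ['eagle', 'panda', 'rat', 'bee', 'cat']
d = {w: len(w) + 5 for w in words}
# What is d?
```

{'eagle': 10, 'panda': 10, 'rat': 8, 'bee': 8, 'cat': 8}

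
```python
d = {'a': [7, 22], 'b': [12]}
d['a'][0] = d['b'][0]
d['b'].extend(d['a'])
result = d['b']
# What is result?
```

After line 1: d = {'a': [7, 22], 'b': [12]}
After line 2 (a[0] = b[0] = 12): d = {'a': [12, 22], 'b': [12]}
After line 3 (b.extend(a) appends [12, 22]): d = {'a': [12, 22], 'b': [12, 12, 22]}
After line 4: result = d['b'] = [12, 12, 22]

[12, 12, 22]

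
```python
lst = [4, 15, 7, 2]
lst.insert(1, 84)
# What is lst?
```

[4, 84, 15, 7, 2]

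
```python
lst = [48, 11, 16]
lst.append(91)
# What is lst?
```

[48, 11, 16, 91]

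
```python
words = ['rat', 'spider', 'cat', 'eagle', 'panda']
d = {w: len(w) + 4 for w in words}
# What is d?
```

{'rat': 7, 'spider': 10, 'cat': 7, 'eagle': 9, 'panda': 9}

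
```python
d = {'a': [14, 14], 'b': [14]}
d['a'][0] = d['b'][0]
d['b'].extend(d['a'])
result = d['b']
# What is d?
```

After line 1: d = {'a': [14, 14], 'b': [14]}
After line 2 (a[0] = b[0] = 14): d = {'a': [14, 14], 'b': [14]}
After line 3 (b.extend(a) appends [14, 14]): d = {'a': [14, 14], 'b': [14, 14, 14]}
After line 4: result = d['b'] = [14, 14, 14]

{'a': [14, 14], 'b': [14, 14, 14]}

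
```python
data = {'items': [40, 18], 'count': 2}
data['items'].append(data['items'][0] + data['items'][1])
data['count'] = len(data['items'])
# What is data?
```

After line 1: data = {'items': [40, 18], 'count': 2}
After line 2 (append 40 + 18 = 58): data = {'items': [40, 18, 58], 'count': 2}
After line 3 (count = len(items) = 3): data = {'items': [40, 18, 58], 'count': 3}

{'items': [40, 18, 58], 'count': 3}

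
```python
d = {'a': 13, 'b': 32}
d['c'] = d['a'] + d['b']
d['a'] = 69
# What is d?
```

After line 1: d = {'a': 13, 'b': 32}
After line 2 (d['c'] = 13 + 32): d = {'a': 13, 'b': 32, 'c': 45}
After line 3: d = {'a': 69, 'b': 32, 'c': 45}

{'a': 69, 'b': 32, 'c': 45}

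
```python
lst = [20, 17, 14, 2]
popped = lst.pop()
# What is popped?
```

2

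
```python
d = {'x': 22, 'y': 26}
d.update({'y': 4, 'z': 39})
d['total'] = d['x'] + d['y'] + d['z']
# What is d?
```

After line 1: d = {'x': 22, 'y': 26}
After line 2 (y overwritten, z added): d = {'x': 22, 'y': 4, 'z': 39}
After line 3 (total = 22 + 4 + 39 = 65): d = {'x': 22, 'y': 4, 'z': 39, 'total': 65}

{'x': 22, 'y': 4, 'z': 39, 'total': 65}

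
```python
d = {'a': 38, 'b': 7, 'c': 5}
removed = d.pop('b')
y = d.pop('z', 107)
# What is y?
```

After line 1: d = {'a': 38, 'b': 7, 'c': 5}
After line 2 (pop 'b' returns 7): d = {'a': 38, 'c': 5}, removed = 7
After line 3 (pop 'z' missing, returns default 107): d = {'a': 38, 'c': 5}, y = 107

107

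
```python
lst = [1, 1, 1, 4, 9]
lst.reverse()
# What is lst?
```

[9, 4, 1, 1, 1]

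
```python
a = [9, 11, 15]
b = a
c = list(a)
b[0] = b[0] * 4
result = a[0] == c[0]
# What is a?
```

After line 1: a = [9, 11, 15]
After line 2 (b = a, alias): a = [9, 11, 15], b = [9, 11, 15]
After line 3 (c = list(a) is a copy, new object): c = [9, 11, 15]
After line 4 (b[0] = 9 * 4 = 36; mutates shared a/b): a = b = [36, 11, 15], c = [9, 11, 15]
After line 5 (a[0] = 36, c[0] = 9; result = False)

[36, 11, 15]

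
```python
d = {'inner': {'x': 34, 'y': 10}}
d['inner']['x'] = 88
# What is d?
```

After line 1: d = {'inner': {'x': 34, 'y': 10}}
After line 2 (inner x overwritten): d = {'inner': {'x': 88, 'y': 10}}

{'inner': {'x': 88, 'y': 10}}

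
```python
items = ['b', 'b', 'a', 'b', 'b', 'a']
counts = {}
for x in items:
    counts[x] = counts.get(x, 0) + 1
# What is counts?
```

Initial: counts = {}, items = ['b', 'b', 'a', 'b', 'b', 'a']
See 'b': counts = {'b': 1}
See 'b': counts = {'b': 2}
See 'a': counts = {'b': 2, 'a': 1}
See 'b': counts = {'b': 3, 'a': 1}
See 'b': counts = {'b': 4, 'a': 1}
See 'a': counts = {'b': 4, 'a': 2}

{'b': 4, 'a': 2}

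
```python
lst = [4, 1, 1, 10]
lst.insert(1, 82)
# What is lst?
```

[4, 82, 1, 1, 10]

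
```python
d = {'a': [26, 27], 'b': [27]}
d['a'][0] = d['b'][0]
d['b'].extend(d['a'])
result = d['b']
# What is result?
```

After line 1: d = {'a': [26, 27], 'b': [27]}
After line 2 (a[0] = b[0] = 27): d = {'a': [27, 27], 'b': [27]}
After line 3 (b.extend(a) appends [27, 27]): d = {'a': [27, 27], 'b': [27, 27, 27]}
After line 4: result = d['b'] = [27, 27, 27]

[27, 27, 27]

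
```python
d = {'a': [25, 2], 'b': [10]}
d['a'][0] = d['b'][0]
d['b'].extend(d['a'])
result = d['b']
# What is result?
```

After line 1: d = {'a': [25, 2], 'b': [10]}
After line 2 (a[0] = b[0] = 10): d = {'a': [10, 2], 'b': [10]}
After line 3 (b.extend(a) appends [10, 2]): d = {'a': [10, 2], 'b': [10, 10, 2]}
After line 4: result = d['b'] = [10, 10, 2]

[10, 10, 2]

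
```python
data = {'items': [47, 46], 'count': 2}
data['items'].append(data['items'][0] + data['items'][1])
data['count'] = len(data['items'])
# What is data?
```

After line 1: data = {'items': [47, 46], 'count': 2}
After line 2 (append 47 + 46 = 93): data = {'items': [47, 46, 93], 'count': 2}
After line 3 (count = len(items) = 3): data = {'items': [47, 46, 93], 'count': 3}

{'items': [47, 46, 93], 'count': 3}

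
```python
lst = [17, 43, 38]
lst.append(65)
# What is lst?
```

[17, 43, 38, 65]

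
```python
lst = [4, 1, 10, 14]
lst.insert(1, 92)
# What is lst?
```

[4, 92, 1, 10, 14]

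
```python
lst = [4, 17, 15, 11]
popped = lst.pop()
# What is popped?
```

11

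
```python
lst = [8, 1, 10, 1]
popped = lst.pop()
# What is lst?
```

[8, 1, 10]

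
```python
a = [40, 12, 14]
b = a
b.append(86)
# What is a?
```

After line 1: a = [40, 12, 14]
After line 2 (b = a is an alias, same object): a = [40, 12, 14], b = [40, 12, 14]
After line 3 (b.append mutates the shared list): a = [40, 12, 14, 86], b = [40, 12, 14, 86]

[40, 12, 14, 86]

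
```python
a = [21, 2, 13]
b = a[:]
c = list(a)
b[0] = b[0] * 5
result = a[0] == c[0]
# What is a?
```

After line 1: a = [21, 2, 13]
After line 2 (b = a[:], copy): a = [21, 2, 13], b = [21, 2, 13]
After line 3 (c = list(a) is a copy, new object): c = [21, 2, 13]
After line 4 (b[0] = 21 * 5 = 105; only b mutates (copy)): a = [21, 2, 13], b = [105, 2, 13], c = [21, 2, 13]
After line 5 (a[0] = 21, c[0] = 21; result = True)

[21, 2, 13]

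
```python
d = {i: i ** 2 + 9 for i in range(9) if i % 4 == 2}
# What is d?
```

{2: 13, 6: 45}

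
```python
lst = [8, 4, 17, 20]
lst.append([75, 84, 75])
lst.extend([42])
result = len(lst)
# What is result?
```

After line 1: lst = [8, 4, 17, 20]
After line 2 (append adds [75, 84, 75] as single element): lst = [8, 4, 17, 20, [75, 84, 75]]
After line 3 (extend unpacks [42], adds 42): lst = [8, 4, 17, 20, [75, 84, 75], 42]
After line 4: result = len(lst) = 6

6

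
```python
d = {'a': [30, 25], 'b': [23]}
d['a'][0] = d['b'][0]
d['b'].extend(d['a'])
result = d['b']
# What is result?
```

After line 1: d = {'a': [30, 25], 'b': [23]}
After line 2 (a[0] = b[0] = 23): d = {'a': [23, 25], 'b': [23]}
After line 3 (b.extend(a) appends [23, 25]): d = {'a': [23, 25], 'b': [23, 23, 25]}
After line 4: result = d['b'] = [23, 23, 25]

[23, 23, 25]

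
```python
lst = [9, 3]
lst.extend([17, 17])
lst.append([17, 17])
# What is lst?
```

After line 1: lst = [9, 3]
After line 2 (extend unpacks [17, 17]): lst = [9, 3, 17, 17]
After line 3 (append adds [17, 17] as single element): lst = [9, 3, 17, 17, [17, 17]]

[9, 3, 17, 17, [17, 17]]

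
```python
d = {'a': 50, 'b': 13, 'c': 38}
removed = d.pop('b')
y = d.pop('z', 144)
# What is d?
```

After line 1: d = {'a': 50, 'b': 13, 'c': 38}
After line 2 (pop 'b' returns 13): d = {'a': 50, 'c': 38}, removed = 13
After line 3 (pop 'z' missing, returns default 144): d = {'a': 50, 'c': 38}, y = 144

{'a': 50, 'c': 38}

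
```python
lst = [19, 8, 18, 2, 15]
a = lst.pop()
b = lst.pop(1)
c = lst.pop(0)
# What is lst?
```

After line 1: lst = [19, 8, 18, 2, 15]
After line 2 (pop() -> a = 15): lst = [19, 8, 18, 2]
After line 3 (pop(1) -> b = 8): lst = [19, 18, 2]
After line 4 (pop(0) -> c = 19): lst = [18, 2]

[18, 2]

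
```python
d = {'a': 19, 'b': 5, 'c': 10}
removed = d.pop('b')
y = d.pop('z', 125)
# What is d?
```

After line 1: d = {'a': 19, 'b': 5, 'c': 10}
After line 2 (pop 'b' returns 5): d = {'a': 19, 'c': 10}, removed = 5
After line 3 (pop 'z' missing, returns default 125): d = {'a': 19, 'c': 10}, y = 125

{'a': 19, 'c': 10}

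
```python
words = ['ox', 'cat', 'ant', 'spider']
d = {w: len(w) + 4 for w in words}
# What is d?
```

{'ox': 6, 'cat': 7, 'ant': 7, 'spider': 10}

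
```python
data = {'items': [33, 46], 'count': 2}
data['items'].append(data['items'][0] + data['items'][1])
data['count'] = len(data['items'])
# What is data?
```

After line 1: data = {'items': [33, 46], 'count': 2}
After line 2 (append 33 + 46 = 79): data = {'items': [33, 46, 79], 'count': 2}
After line 3 (count = len(items) = 3): data = {'items': [33, 46, 79], 'count': 3}

{'items': [33, 46, 79], 'count': 3}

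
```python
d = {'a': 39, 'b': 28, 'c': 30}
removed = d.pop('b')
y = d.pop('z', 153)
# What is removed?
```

After line 1: d = {'a': 39, 'b': 28, 'c': 30}
After line 2 (pop 'b' returns 28): d = {'a': 39, 'c': 30}, removed = 28
After line 3 (pop 'z' missing, returns default 153): d = {'a': 39, 'c': 30}, y = 153

28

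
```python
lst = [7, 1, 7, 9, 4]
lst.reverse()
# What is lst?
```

[4, 9, 7, 1, 7]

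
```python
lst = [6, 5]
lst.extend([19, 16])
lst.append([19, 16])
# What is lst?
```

After line 1: lst = [6, 5]
After line 2 (extend unpacks [19, 16]): lst = [6, 5, 19, 16]
After line 3 (append adds [19, 16] as single element): lst = [6, 5, 19, 16, [19, 16]]

[6, 5, 19, 16, [19, 16]]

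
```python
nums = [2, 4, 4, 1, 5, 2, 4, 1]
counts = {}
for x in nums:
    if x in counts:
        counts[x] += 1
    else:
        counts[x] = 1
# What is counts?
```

Initial: counts = {}, nums = [2, 4, 4, 1, 5, 2, 4, 1]
See 2: counts = {2: 1}
See 4: counts = {2: 1, 4: 1}
See 4: counts = {2: 1, 4: 2}
See 1: counts = {2: 1, 4: 2, 1: 1}
See 5: counts = {2: 1, 4: 2, 1: 1, 5: 1}
See 2: counts = {2: 2, 4: 2, 1: 1, 5: 1}
See 4: counts = {2: 2, 4: 3, 1: 1, 5: 1}
See 1: counts = {2: 2, 4: 3, 1: 2, 5: 1}

{2: 2, 4: 3, 1: 2, 5: 1}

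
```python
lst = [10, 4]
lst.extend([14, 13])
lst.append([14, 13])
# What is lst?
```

After line 1: lst = [10, 4]
After line 2 (extend unpacks [14, 13]): lst = [10, 4, 14, 13]
After line 3 (append adds [14, 13] as single element): lst = [10, 4, 14, 13, [14, 13]]

[10, 4, 14, 13, [14, 13]]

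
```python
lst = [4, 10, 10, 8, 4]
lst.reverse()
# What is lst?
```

[4, 8, 10, 10, 4]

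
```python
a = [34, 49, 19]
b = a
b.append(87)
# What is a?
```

After line 1: a = [34, 49, 19]
After line 2 (b = a is an alias, same object): a = [34, 49, 19], b = [34, 49, 19]
After line 3 (b.append mutates the shared list): a = [34, 49, 19, 87], b = [34, 49, 19, 87]

[34, 49, 19, 87]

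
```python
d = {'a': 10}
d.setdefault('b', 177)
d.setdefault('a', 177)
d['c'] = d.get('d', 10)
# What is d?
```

After line 1: d = {'a': 10}
After line 2 (setdefault adds 'b'=177): d = {'a': 10, 'b': 177}
After line 3 (setdefault 'a' no-op, already exists): d = {'a': 10, 'b': 177}
After line 4 (get('d', 10) returns default since 'd' not in d): d = {'a': 10, 'b': 177, 'c': 10}

{'a': 10, 'b': 177, 'c': 10}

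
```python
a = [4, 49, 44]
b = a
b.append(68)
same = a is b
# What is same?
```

After line 1: a = [4, 49, 44]
After line 2 (b = a is an alias, same object): a = [4, 49, 44], b = [4, 49, 44]
After line 3 (b.append mutates the shared list): a = [4, 49, 44, 68], b = [4, 49, 44, 68]
After line 4 (same = a is b; same object -> True): same = True

True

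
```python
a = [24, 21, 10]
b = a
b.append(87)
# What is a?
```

After line 1: a = [24, 21, 10]
After line 2 (b = a is an alias, same object): a = [24, 21, 10], b = [24, 21, 10]
After line 3 (b.append mutates the shared list): a = [24, 21, 10, 87], b = [24, 21, 10, 87]

[24, 21, 10, 87]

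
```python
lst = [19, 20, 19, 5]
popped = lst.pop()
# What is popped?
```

5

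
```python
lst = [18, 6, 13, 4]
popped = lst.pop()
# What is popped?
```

4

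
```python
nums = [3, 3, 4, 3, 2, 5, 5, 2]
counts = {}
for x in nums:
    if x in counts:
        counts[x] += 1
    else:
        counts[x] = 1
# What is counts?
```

Initial: counts = {}, nums = [3, 3, 4, 3, 2, 5, 5, 2]
See 3: counts = {3: 1}
See 3: counts = {3: 2}
See 4: counts = {3: 2, 4: 1}
See 3: counts = {3: 3, 4: 1}
See 2: counts = {3: 3, 4: 1, 2: 1}
See 5: counts = {3: 3, 4: 1, 2: 1, 5: 1}
See 5: counts = {3: 3, 4: 1, 2: 1, 5: 2}
See 2: counts = {3: 3, 4: 1, 2: 2, 5: 2}

{3: 3, 4: 1, 2: 2, 5: 2}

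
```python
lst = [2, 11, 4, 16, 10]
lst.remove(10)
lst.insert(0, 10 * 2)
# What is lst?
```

After line 1: lst = [2, 11, 4, 16, 10]
After line 2 (remove first 10): lst = [2, 11, 4, 16]
After line 3 (insert 20 at index 0): lst = [20, 2, 11, 4, 16]

[20, 2, 11, 4, 16]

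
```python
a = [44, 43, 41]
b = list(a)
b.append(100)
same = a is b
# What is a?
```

After line 1: a = [44, 43, 41]
After line 2 (b = list(a) is a shallow copy, new object): a = [44, 43, 41], b = [44, 43, 41]
After line 3 (append only mutates b): a = [44, 43, 41], b = [44, 43, 41, 100]
After line 4 (same = a is b; different objects -> False): same = False

[44, 43, 41]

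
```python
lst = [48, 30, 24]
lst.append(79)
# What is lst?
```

[48, 30, 24, 79]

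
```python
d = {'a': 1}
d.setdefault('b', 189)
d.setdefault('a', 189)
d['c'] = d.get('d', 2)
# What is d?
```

After line 1: d = {'a': 1}
After line 2 (setdefault adds 'b'=189): d = {'a': 1, 'b': 189}
After line 3 (setdefault 'a' no-op, already exists): d = {'a': 1, 'b': 189}
After line 4 (get('d', 2) returns default since 'd' not in d): d = {'a': 1, 'b': 189, 'c': 2}

{'a': 1, 'b': 189, 'c': 2}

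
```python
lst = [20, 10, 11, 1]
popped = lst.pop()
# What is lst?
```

[20, 10, 11]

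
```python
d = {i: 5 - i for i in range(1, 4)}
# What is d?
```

{1: 4, 2: 3, 3: 2}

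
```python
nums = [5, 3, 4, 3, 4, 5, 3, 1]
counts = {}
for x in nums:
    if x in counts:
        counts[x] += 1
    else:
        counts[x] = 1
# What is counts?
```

Initial: counts = {}, nums = [5, 3, 4, 3, 4, 5, 3, 1]
See 5: counts = {5: 1}
See 3: counts = {5: 1, 3: 1}
See 4: counts = {5: 1, 3: 1, 4: 1}
See 3: counts = {5: 1, 3: 2, 4: 1}
See 4: counts = {5: 1, 3: 2, 4: 2}
See 5: counts = {5: 2, 3: 2, 4: 2}
See 3: counts = {5: 2, 3: 3, 4: 2}
See 1: counts = {5: 2, 3: 3, 4: 2, 1: 1}

{5: 2, 3: 3, 4: 2, 1: 1}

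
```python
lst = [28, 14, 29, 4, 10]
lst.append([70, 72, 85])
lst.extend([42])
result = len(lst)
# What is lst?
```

After line 1: lst = [28, 14, 29, 4, 10]
After line 2 (append adds [70, 72, 85] as single element): lst = [28, 14, 29, 4, 10, [70, 72, 85]]
After line 3 (extend unpacks [42], adds 42): lst = [28, 14, 29, 4, 10, [70, 72, 85], 42]
After line 4: result = len(lst) = 7

[28, 14, 29, 4, 10, [70, 72, 85], 42]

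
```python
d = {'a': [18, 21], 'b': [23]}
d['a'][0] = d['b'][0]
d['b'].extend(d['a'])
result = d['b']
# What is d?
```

After line 1: d = {'a': [18, 21], 'b': [23]}
After line 2 (a[0] = b[0] = 23): d = {'a': [23, 21], 'b': [23]}
After line 3 (b.extend(a) appends [23, 21]): d = {'a': [23, 21], 'b': [23, 23, 21]}
After line 4: result = d['b'] = [23, 23, 21]

{'a': [23, 21], 'b': [23, 23, 21]}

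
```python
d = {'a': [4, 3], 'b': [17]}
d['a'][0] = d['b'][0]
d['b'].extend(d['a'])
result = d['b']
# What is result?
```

After line 1: d = {'a': [4, 3], 'b': [17]}
After line 2 (a[0] = b[0] = 17): d = {'a': [17, 3], 'b': [17]}
After line 3 (b.extend(a) appends [17, 3]): d = {'a': [17, 3], 'b': [17, 17, 3]}
After line 4: result = d['b'] = [17, 17, 3]

[17, 17, 3]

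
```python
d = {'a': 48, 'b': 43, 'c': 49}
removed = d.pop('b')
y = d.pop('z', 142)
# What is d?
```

After line 1: d = {'a': 48, 'b': 43, 'c': 49}
After line 2 (pop 'b' returns 43): d = {'a': 48, 'c': 49}, removed = 43
After line 3 (pop 'z' missing, returns default 142): d = {'a': 48, 'c': 49}, y = 142

{'a': 48, 'c': 49}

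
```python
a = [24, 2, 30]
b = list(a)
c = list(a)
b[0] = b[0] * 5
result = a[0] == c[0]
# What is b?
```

After line 1: a = [24, 2, 30]
After line 2 (b = list(a), copy): a = [24, 2, 30], b = [24, 2, 30]
After line 3 (c = list(a) is a copy, new object): c = [24, 2, 30]
After line 4 (b[0] = 24 * 5 = 120; only b mutates (copy)): a = [24, 2, 30], b = [120, 2, 30], c = [24, 2, 30]
After line 5 (a[0] = 24, c[0] = 24; result = True)

[120, 2, 30]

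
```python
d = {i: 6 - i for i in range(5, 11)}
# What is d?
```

{5: 1, 6: 0, 7: -1, 8: -2, 9: -3, 10: -4}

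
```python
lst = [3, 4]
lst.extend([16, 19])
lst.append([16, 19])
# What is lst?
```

After line 1: lst = [3, 4]
After line 2 (extend unpacks [16, 19]): lst = [3, 4, 16, 19]
After line 3 (append adds [16, 19] as single element): lst = [3, 4, 16, 19, [16, 19]]

[3, 4, 16, 19, [16, 19]]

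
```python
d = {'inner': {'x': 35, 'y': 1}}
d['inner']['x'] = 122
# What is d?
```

After line 1: d = {'inner': {'x': 35, 'y': 1}}
After line 2 (inner x overwritten): d = {'inner': {'x': 122, 'y': 1}}

{'inner': {'x': 122, 'y': 1}}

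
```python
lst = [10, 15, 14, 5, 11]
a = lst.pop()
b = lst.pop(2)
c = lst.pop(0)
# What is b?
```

After line 1: lst = [10, 15, 14, 5, 11]
After line 2 (pop() -> a = 11): lst = [10, 15, 14, 5]
After line 3 (pop(2) -> b = 14): lst = [10, 15, 5]
After line 4 (pop(0) -> c = 10): lst = [15, 5]

14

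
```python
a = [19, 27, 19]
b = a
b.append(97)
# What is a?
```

After line 1: a = [19, 27, 19]
After line 2 (b = a is an alias, same object): a = [19, 27, 19], b = [19, 27, 19]
After line 3 (b.append mutates the shared list): a = [19, 27, 19, 97], b = [19, 27, 19, 97]

[19, 27, 19, 97]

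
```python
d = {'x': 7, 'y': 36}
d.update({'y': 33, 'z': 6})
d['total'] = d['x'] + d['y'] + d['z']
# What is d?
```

After line 1: d = {'x': 7, 'y': 36}
After line 2 (y overwritten, z added): d = {'x': 7, 'y': 33, 'z': 6}
After line 3 (total = 7 + 33 + 6 = 46): d = {'x': 7, 'y': 33, 'z': 6, 'total': 46}

{'x': 7, 'y': 33, 'z': 6, 'total': 46}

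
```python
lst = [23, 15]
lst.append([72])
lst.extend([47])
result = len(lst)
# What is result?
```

After line 1: lst = [23, 15]
After line 2 (append adds [72] as single element): lst = [23, 15, [72]]
After line 3 (extend unpacks [47], adds 47): lst = [23, 15, [72], 47]
After line 4: result = len(lst) = 4

4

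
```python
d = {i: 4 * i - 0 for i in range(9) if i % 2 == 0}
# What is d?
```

{0: 0, 2: 8, 4: 16, 6: 24, 8: 32}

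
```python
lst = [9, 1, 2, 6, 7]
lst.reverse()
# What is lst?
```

[7, 6, 2, 1, 9]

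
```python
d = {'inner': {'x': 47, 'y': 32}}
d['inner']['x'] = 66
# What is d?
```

After line 1: d = {'inner': {'x': 47, 'y': 32}}
After line 2 (inner x overwritten): d = {'inner': {'x': 66, 'y': 32}}

{'inner': {'x': 66, 'y': 32}}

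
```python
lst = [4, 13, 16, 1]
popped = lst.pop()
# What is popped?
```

1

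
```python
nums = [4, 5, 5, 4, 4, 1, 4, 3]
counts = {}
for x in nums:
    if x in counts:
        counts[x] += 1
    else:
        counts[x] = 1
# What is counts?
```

Initial: counts = {}, nums = [4, 5, 5, 4, 4, 1, 4, 3]
See 4: counts = {4: 1}
See 5: counts = {4: 1, 5: 1}
See 5: counts = {4: 1, 5: 2}
See 4: counts = {4: 2, 5: 2}
See 4: counts = {4: 3, 5: 2}
See 1: counts = {4: 3, 5: 2, 1: 1}
See 4: counts = {4: 4, 5: 2, 1: 1}
See 3: counts = {4: 4, 5: 2, 1: 1, 3: 1}

{4: 4, 5: 2, 1: 1, 3: 1}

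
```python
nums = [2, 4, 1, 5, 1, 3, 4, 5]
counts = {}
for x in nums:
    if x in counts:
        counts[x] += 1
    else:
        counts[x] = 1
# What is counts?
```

Initial: counts = {}, nums = [2, 4, 1, 5, 1, 3, 4, 5]
See 2: counts = {2: 1}
See 4: counts = {2: 1, 4: 1}
See 1: counts = {2: 1, 4: 1, 1: 1}
See 5: counts = {2: 1, 4: 1, 1: 1, 5: 1}
See 1: counts = {2: 1, 4: 1, 1: 2, 5: 1}
See 3: counts = {2: 1, 4: 1, 1: 2, 5: 1, 3: 1}
See 4: counts = {2: 1, 4: 2, 1: 2, 5: 1, 3: 1}
See 5: counts = {2: 1, 4: 2, 1: 2, 5: 2, 3: 1}

{2: 1, 4: 2, 1: 2, 5: 2, 3: 1}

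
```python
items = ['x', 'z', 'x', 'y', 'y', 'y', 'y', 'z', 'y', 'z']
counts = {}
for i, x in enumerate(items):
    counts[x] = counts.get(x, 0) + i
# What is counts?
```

Initial: counts = {}, items = ['x', 'z', 'x', 'y', 'y', 'y', 'y', 'z', 'y', 'z']
i=0, x='x': counts = {'x': 0}
i=1, x='z': counts = {'x': 0, 'z': 1}
i=2, x='x': counts = {'x': 2, 'z': 1}
i=3, x='y': counts = {'x': 2, 'z': 1, 'y': 3}
i=4, x='y': counts = {'x': 2, 'z': 1, 'y': 7}
i=5, x='y': counts = {'x': 2, 'z': 1, 'y': 12}
i=6, x='y': counts = {'x': 2, 'z': 1, 'y': 18}
i=7, x='z': counts = {'x': 2, 'z': 8, 'y': 18}
i=8, x='y': counts = {'x': 2, 'z': 8, 'y': 26}
i=9, x='z': counts = {'x': 2, 'z': 17, 'y': 26}

{'x': 2, 'z': 17, 'y': 26}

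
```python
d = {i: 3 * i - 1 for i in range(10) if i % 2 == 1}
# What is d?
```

{1: 2, 3: 8, 5: 14, 7: 20, 9: 26}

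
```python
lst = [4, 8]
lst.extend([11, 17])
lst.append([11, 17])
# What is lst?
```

After line 1: lst = [4, 8]
After line 2 (extend unpacks [11, 17]): lst = [4, 8, 11, 17]
After line 3 (append adds [11, 17] as single element): lst = [4, 8, 11, 17, [11, 17]]

[4, 8, 11, 17, [11, 17]]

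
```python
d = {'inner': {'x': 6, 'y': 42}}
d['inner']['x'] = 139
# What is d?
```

After line 1: d = {'inner': {'x': 6, 'y': 42}}
After line 2 (inner x overwritten): d = {'inner': {'x': 139, 'y': 42}}

{'inner': {'x': 139, 'y': 42}}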